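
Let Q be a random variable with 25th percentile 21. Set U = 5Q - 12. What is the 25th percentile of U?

25th percentile of U = 93

Since a = 5 > 0 the transformation is increasing, so the 25th percentile of U = a·(P_{25} of Q) + b = 5·21 + (-12) = 93.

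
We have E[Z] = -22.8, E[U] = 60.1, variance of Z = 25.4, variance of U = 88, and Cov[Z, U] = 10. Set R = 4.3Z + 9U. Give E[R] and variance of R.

E[R] = 4.3·E[Z] + 9·E[U] = 4.3·(-22.8) + 9·60.1 = 442.86.
variance of R = a²·variance of Z + b²·variance of U + 2ab·Cov[Z, U] with a = 4.3, b = 9.
= 4.3²·25.4 + 9²·88 + 2·4.3·9·10
= 469.646 + 7128 + 774 = 8371.646.

E[R] = 442.86, variance of R = 8371.646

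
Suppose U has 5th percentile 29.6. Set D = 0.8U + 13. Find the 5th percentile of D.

5th percentile of D = 36.68

Since a = 0.8 > 0 the transformation is increasing, so the 5th percentile of D = a·(P_{5} of U) + b = 0.8·29.6 + 13 = 36.68.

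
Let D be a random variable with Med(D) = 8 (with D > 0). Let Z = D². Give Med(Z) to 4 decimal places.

D² is monotone on this domain, so Med(Z) = square(8) = 64.

Med(Z) = 64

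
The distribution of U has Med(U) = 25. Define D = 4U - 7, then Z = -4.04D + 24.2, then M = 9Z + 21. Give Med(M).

Med(M) = -3142.68

Med(D) = 4·25 + (-7) = 93.
Med(Z) = (-4.04)·93 + 24.2 = -351.52.
Med(M) = 9·(-351.52) + 21 = -3142.68.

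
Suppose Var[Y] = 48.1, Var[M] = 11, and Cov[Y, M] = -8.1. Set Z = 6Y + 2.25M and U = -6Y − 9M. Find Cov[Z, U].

By bilinearity, Cov[Z, U] = ac·Var[Y] + bd·Var[M] + (ad+bc)·Cov[Y, M], with a=6, b=2.25, c=-6, d=-9.
ac·Var[Y] = 6·(-6)·48.1 = -1731.6
bd·Var[M] = 2.25·(-9)·11 = -222.75
(ad+bc)·Cov[Y, M] = (-67.5)·(-8.1) = 546.75
Cov[Z, U] = -1731.6 + (-222.75) + 546.75 = -1407.6.

Cov[Z, U] = -1407.6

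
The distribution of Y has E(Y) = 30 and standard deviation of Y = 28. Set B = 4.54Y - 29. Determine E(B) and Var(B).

B = 4.54Y - 29 is linear with a = 4.54, b = -29.
E(B) = a·E(Y) + b = 4.54·30 + (-29) = 107.2.
Var(Y) = 28² = 784.
Var(B) = a²·Var(Y) = 4.54²·784 = 16159.4944 (the additive constant -29 does not affect variance).

E(B) = 107.2, Var(B) = 16159.4944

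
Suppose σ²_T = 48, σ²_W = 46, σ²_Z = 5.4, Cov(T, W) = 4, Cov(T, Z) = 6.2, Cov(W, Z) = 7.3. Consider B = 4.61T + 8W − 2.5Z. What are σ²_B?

σ²_B = a²·σ²_T + b²·σ²_W + c²·σ²_Z + 2ab·Cov(T, W) + 2ac·Cov(T, Z) + 2bc·Cov(W, Z), with a = 4.61, b = 8, c = -2.5.
= 1020.1008 + 2944 + 33.75 + 295.04 + (-142.91) + (-292)
= 3857.9808.

σ²_B = 3857.9808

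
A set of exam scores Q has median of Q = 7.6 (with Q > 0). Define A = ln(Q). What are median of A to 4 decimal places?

ln(Q) is monotone on this domain, so median of A = ln(7.6) ≈ 2.0281.

median of A = 2.0281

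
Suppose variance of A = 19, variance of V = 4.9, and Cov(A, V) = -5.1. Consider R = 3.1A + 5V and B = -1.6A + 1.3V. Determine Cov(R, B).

By bilinearity, Cov(R, B) = ac·variance of A + bd·variance of V + (ad+bc)·Cov(A, V), with a=3.1, b=5, c=-1.6, d=1.3.
ac·variance of A = 3.1·(-1.6)·19 = -94.24
bd·variance of V = 5·1.3·4.9 = 31.85
(ad+bc)·Cov(A, V) = (-3.97)·(-5.1) = 20.247
Cov(R, B) = -94.24 + 31.85 + 20.247 = -42.143.

Cov(R, B) = -42.143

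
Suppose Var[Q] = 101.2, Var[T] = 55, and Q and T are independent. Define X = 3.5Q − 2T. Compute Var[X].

Var[X] = 1459.7

Var[X] = a²·Var[Q] + b²·Var[T] + 2ab·covariance of Q and T with a = 3.5, b = -2.
Independence gives covariance of Q and T = 0.
= 3.5²·101.2 + (-2)²·55 + 2·3.5·(-2)·0
= 1239.7 + 220 + 0 = 1459.7.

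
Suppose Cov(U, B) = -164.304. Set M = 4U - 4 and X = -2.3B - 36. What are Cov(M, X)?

Cov(M, X) = 1511.5968

Cov(M, X) = a·c·Cov(U, B) = 4·(-2.3)·(-164.304) = 1511.5968. Additive constants drop out.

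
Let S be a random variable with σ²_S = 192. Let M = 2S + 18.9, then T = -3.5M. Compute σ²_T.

σ²_M = 2²·192 = 768.
σ²_T = (-3.5)²·768 = 9408.

σ²_T = 9408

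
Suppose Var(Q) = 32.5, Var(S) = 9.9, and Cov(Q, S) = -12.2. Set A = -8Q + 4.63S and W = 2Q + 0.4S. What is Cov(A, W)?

By bilinearity, Cov(A, W) = ac·Var(Q) + bd·Var(S) + (ad+bc)·Cov(Q, S), with a=-8, b=4.63, c=2, d=0.4.
ac·Var(Q) = (-8)·2·32.5 = -520
bd·Var(S) = 4.63·0.4·9.9 = 18.3348
(ad+bc)·Cov(Q, S) = (6.06)·(-12.2) = -73.932
Cov(A, W) = -520 + 18.3348 + (-73.932) = -575.5972.

Cov(A, W) = -575.5972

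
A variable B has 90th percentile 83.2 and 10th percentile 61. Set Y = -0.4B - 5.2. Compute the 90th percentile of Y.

90th percentile of Y = -29.6

Since a = -0.4 < 0 the transformation is decreasing, reversing order: the 90th percentile of Y corresponds to the 10th percentile of B.
So P_{90}(Y) = a·P_{10}(B) + b = (-0.4)·61 + (-5.2) = -29.6.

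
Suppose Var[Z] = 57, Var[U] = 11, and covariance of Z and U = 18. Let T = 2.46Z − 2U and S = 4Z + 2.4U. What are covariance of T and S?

By bilinearity, covariance of T and S = ac·Var[Z] + bd·Var[U] + (ad+bc)·covariance of Z and U, with a=2.46, b=-2, c=4, d=2.4.
ac·Var[Z] = 2.46·4·57 = 560.88
bd·Var[U] = (-2)·2.4·11 = -52.8
(ad+bc)·covariance of Z and U = (-2.096)·18 = -37.728
covariance of T and S = 560.88 + (-52.8) + (-37.728) = 470.352.

covariance of T and S = 470.352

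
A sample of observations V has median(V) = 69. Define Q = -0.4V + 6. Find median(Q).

median(Q) = -21.6

A linear map preserves order up to sign, so median(Q) = a·median(V) + b = (-0.4)·69 + 6 = -21.6.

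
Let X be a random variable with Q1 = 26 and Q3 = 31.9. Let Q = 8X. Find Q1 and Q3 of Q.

Q1(Q) = 208, Q3(Q) = 255.2

a = 8 > 0: Q1(Q) = a·Q1(X)+b = 208, Q3(Q) = a·Q3(X)+b = 255.2.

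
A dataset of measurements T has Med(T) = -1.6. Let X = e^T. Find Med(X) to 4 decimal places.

e^T is monotone on this domain, so Med(X) = exp(-1.6) ≈ 0.2019.

Med(X) = 0.2019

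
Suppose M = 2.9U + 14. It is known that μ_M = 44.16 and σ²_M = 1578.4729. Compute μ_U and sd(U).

μ_U = 10.4, sd(U) = 13.7

From M = 2.9U + 14: μ_M = a·μ_U + b, so μ_U = (μ_M − b)/a = (44.16 − 14)/2.9 = 10.4.
sd(M) = √1578.4729 = 39.73.
sd(M) = |a|·sd(U), so sd(U) = 39.73/|2.9| = 13.7.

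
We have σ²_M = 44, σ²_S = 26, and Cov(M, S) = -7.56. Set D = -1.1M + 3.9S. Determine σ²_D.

σ²_D = 513.5648

σ²_D = a²·σ²_M + b²·σ²_S + 2ab·Cov(M, S) with a = -1.1, b = 3.9.
= (-1.1)²·44 + 3.9²·26 + 2·(-1.1)·3.9·(-7.56)
= 53.24 + 395.46 + 64.8648 = 513.5648.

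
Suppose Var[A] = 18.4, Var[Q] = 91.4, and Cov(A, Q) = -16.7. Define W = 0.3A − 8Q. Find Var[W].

Var[W] = 5931.416

Var[W] = a²·Var[A] + b²·Var[Q] + 2ab·Cov(A, Q) with a = 0.3, b = -8.
= 0.3²·18.4 + (-8)²·91.4 + 2·0.3·(-8)·(-16.7)
= 1.656 + 5849.6 + 80.16 = 5931.416.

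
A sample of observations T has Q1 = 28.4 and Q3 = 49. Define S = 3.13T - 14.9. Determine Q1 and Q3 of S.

a = 3.13 > 0: Q1(S) = a·Q1(T)+b = 73.992, Q3(S) = a·Q3(T)+b = 138.47.

Q1(S) = 73.992, Q3(S) = 138.47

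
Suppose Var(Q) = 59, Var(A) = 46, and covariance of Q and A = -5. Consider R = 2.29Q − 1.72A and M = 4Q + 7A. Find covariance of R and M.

By bilinearity, covariance of R and M = ac·Var(Q) + bd·Var(A) + (ad+bc)·covariance of Q and A, with a=2.29, b=-1.72, c=4, d=7.
ac·Var(Q) = 2.29·4·59 = 540.44
bd·Var(A) = (-1.72)·7·46 = -553.84
(ad+bc)·covariance of Q and A = (9.15)·(-5) = -45.75
covariance of R and M = 540.44 + (-553.84) + (-45.75) = -59.15.

covariance of R and M = -59.15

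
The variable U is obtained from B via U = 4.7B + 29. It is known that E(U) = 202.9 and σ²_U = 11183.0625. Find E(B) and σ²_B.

E(B) = 37, σ²_B = 506.25

From U = 4.7B + 29: E(U) = a·E(B) + b, so E(B) = (E(U) − b)/a = (202.9 − 29)/4.7 = 37.
σ²_U = a²·σ²_B, so σ²_B = 11183.0625/4.7² = 506.25.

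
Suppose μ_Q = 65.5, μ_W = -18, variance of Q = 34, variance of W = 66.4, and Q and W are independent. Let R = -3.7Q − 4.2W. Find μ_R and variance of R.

μ_R = -166.75, variance of R = 1636.756

μ_R = (-3.7)·μ_Q + (-4.2)·μ_W = (-3.7)·65.5 + (-4.2)·(-18) = -166.75.
variance of R = a²·variance of Q + b²·variance of W + 2ab·Cov[Q, W] with a = -3.7, b = -4.2.
Independence gives Cov[Q, W] = 0.
= (-3.7)²·34 + (-4.2)²·66.4 + 2·(-3.7)·(-4.2)·0
= 465.46 + 1171.296 + 0 = 1636.756.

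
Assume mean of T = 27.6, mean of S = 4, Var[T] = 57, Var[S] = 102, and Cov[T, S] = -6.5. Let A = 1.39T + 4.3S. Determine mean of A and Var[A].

mean of A = 1.39·mean of T + 4.3·mean of S = 1.39·27.6 + 4.3·4 = 55.564.
Var[A] = a²·Var[T] + b²·Var[S] + 2ab·Cov[T, S] with a = 1.39, b = 4.3.
= 1.39²·57 + 4.3²·102 + 2·1.39·4.3·(-6.5)
= 110.1297 + 1885.98 + (-77.701) = 1918.4087.

mean of A = 55.564, Var[A] = 1918.4087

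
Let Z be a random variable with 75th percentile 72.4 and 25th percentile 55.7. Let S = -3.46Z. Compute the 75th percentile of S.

Since a = -3.46 < 0 the transformation is decreasing, reversing order: the 75th percentile of S corresponds to the 25th percentile of Z.
So P_{75}(S) = a·P_{25}(Z) + b = (-3.46)·55.7 = -192.722.

75th percentile of S = -192.722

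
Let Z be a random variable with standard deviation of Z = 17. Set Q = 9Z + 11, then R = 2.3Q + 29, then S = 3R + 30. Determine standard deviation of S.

standard deviation of Q = |9|·17 = 153.
standard deviation of R = |2.3|·153 = 351.9.
standard deviation of S = |3|·351.9 = 1055.7.

standard deviation of S = 1055.7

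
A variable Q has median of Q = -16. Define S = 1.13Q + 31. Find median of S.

median of S = 12.92

A linear map preserves order up to sign, so median of S = a·median of Q + b = 1.13·(-16) + 31 = 12.92.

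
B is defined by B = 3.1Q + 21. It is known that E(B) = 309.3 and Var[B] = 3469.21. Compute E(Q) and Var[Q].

From B = 3.1Q + 21: E(B) = a·E(Q) + b, so E(Q) = (E(B) − b)/a = (309.3 − 21)/3.1 = 93.
Var[B] = a²·Var[Q], so Var[Q] = 3469.21/3.1² = 361.

E(Q) = 93, Var[Q] = 361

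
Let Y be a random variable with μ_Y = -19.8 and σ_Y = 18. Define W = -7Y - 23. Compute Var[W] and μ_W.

W = -7Y - 23 is linear with a = -7, b = -23.
Var[Y] = 18² = 324.
Var[W] = a²·Var[Y] = (-7)²·324 = 15876 (the additive constant -23 does not affect variance).
μ_W = a·μ_Y + b = (-7)·(-19.8) + (-23) = 115.6.

Var[W] = 15876, μ_W = 115.6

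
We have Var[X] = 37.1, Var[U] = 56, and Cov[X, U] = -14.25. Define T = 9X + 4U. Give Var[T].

Var[T] = 2875.1

Var[T] = a²·Var[X] + b²·Var[U] + 2ab·Cov[X, U] with a = 9, b = 4.
= 9²·37.1 + 4²·56 + 2·9·4·(-14.25)
= 3005.1 + 896 + (-1026) = 2875.1.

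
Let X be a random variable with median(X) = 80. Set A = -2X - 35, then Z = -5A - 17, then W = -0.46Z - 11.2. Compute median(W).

median(W) = -451.88

median(A) = (-2)·80 + (-35) = -195.
median(Z) = (-5)·(-195) + (-17) = 958.
median(W) = (-0.46)·958 + (-11.2) = -451.88.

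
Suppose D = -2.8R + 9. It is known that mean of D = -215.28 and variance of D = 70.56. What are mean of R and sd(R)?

From D = -2.8R + 9: mean of D = a·mean of R + b, so mean of R = (mean of D − b)/a = (-215.28 − 9)/(-2.8) = 80.1.
sd(D) = √70.56 = 8.4.
sd(D) = |a|·sd(R), so sd(R) = 8.4/|-2.8| = 3.

mean of R = 80.1, sd(R) = 3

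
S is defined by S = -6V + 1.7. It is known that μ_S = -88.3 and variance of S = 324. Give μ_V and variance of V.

From S = -6V + 1.7: μ_S = a·μ_V + b, so μ_V = (μ_S − b)/a = (-88.3 − 1.7)/(-6) = 15.
variance of S = a²·variance of V, so variance of V = 324/(-6)² = 9.

μ_V = 15, variance of V = 9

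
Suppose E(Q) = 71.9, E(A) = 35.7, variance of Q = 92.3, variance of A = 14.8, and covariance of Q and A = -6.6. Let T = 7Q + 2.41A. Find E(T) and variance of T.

E(T) = 7·E(Q) + 2.41·E(A) = 7·71.9 + 2.41·35.7 = 589.337.
variance of T = a²·variance of Q + b²·variance of A + 2ab·covariance of Q and A with a = 7, b = 2.41.
= 7²·92.3 + 2.41²·14.8 + 2·7·2.41·(-6.6)
= 4522.7 + 85.95988 + (-222.684) = 4385.97588.

E(T) = 589.337, variance of T = 4385.97588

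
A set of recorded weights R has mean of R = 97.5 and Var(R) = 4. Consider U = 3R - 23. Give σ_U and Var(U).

U = 3R - 23 is linear with a = 3, b = -23.
σ_R = √4 = 2.
σ_U = |a|·σ_R = |3|·2 = 6.
Var(U) = a²·Var(R) = 3²·4 = 36 (the additive constant -23 does not affect variance).

σ_U = 6, Var(U) = 36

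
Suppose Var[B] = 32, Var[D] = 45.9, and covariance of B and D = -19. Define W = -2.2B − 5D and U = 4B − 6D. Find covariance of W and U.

covariance of W and U = 1224.6

By bilinearity, covariance of W and U = ac·Var[B] + bd·Var[D] + (ad+bc)·covariance of B and D, with a=-2.2, b=-5, c=4, d=-6.
ac·Var[B] = (-2.2)·4·32 = -281.6
bd·Var[D] = (-5)·(-6)·45.9 = 1377
(ad+bc)·covariance of B and D = (-6.8)·(-19) = 129.2
covariance of W and U = -281.6 + 1377 + 129.2 = 1224.6.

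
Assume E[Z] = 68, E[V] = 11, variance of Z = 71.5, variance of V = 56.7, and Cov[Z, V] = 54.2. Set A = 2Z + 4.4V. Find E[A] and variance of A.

E[A] = 2·E[Z] + 4.4·E[V] = 2·68 + 4.4·11 = 184.4.
variance of A = a²·variance of Z + b²·variance of V + 2ab·Cov[Z, V] with a = 2, b = 4.4.
= 2²·71.5 + 4.4²·56.7 + 2·2·4.4·54.2
= 286 + 1097.712 + 953.92 = 2337.632.

E[A] = 184.4, variance of A = 2337.632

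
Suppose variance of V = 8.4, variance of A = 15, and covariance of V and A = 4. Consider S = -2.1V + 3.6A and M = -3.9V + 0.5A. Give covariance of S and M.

By bilinearity, covariance of S and M = ac·variance of V + bd·variance of A + (ad+bc)·covariance of V and A, with a=-2.1, b=3.6, c=-3.9, d=0.5.
ac·variance of V = (-2.1)·(-3.9)·8.4 = 68.796
bd·variance of A = 3.6·0.5·15 = 27
(ad+bc)·covariance of V and A = (-15.09)·4 = -60.36
covariance of S and M = 68.796 + 27 + (-60.36) = 35.436.

covariance of S and M = 35.436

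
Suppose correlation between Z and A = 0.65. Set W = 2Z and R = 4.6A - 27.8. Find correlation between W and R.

Linear rescalings preserve correlation up to sign; here the slopes 2 and 4.6 have the same sign, so correlation between W and R = correlation between Z and A = 0.65.

correlation between W and R = 0.65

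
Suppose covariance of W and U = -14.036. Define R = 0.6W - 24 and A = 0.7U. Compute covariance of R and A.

covariance of R and A = a·c·covariance of W and U = 0.6·0.7·(-14.036) = -5.89512. Additive constants drop out.

covariance of R and A = -5.89512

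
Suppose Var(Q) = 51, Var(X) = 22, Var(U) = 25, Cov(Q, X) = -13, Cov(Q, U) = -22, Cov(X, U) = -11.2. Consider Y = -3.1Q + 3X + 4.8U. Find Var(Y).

Var(Y) = a²·Var(Q) + b²·Var(X) + c²·Var(U) + 2ab·Cov(Q, X) + 2ac·Cov(Q, U) + 2bc·Cov(X, U), with a = -3.1, b = 3, c = 4.8.
= 490.11 + 198 + 576 + 241.8 + 654.72 + (-322.56)
= 1838.07.

Var(Y) = 1838.07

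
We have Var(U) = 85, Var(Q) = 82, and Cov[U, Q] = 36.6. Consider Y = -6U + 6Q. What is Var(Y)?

Var(Y) = a²·Var(U) + b²·Var(Q) + 2ab·Cov[U, Q] with a = -6, b = 6.
= (-6)²·85 + 6²·82 + 2·(-6)·6·36.6
= 3060 + 2952 + (-2635.2) = 3376.8.

Var(Y) = 3376.8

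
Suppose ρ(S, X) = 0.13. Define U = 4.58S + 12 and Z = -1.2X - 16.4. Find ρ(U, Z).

ρ(U, Z) = -0.13

Linear rescalings preserve |correlation|; the slopes 4.58 and -1.2 have opposite signs, so the correlation flips sign: ρ(U, Z) = −ρ(S, X) = -0.13.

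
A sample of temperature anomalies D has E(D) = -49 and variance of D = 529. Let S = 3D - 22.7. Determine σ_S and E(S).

S = 3D - 22.7 is linear with a = 3, b = -22.7.
σ_D = √529 = 23.
σ_S = |a|·σ_D = |3|·23 = 69.
E(S) = a·E(D) + b = 3·(-49) + (-22.7) = -169.7.

σ_S = 69, E(S) = -169.7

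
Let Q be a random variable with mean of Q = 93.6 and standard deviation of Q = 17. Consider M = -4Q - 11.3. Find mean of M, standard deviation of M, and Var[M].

M = -4Q - 11.3 is linear with a = -4, b = -11.3.
mean of M = a·mean of Q + b = (-4)·93.6 + (-11.3) = -385.7.
standard deviation of M = |a|·standard deviation of Q = |-4|·17 = 68.
Var[Q] = 17² = 289.
Var[M] = a²·Var[Q] = (-4)²·289 = 4624 (the additive constant -11.3 does not affect variance).

mean of M = -385.7, standard deviation of M = 68, Var[M] = 4624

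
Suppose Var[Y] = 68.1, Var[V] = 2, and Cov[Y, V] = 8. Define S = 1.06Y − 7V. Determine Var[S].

Var[S] = a²·Var[Y] + b²·Var[V] + 2ab·Cov[Y, V] with a = 1.06, b = -7.
= 1.06²·68.1 + (-7)²·2 + 2·1.06·(-7)·8
= 76.51716 + 98 + (-118.72) = 55.79716.

Var[S] = 55.79716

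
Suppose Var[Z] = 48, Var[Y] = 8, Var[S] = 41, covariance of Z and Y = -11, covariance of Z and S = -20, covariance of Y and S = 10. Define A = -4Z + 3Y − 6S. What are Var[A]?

Var[A] = a²·Var[Z] + b²·Var[Y] + c²·Var[S] + 2ab·covariance of Z and Y + 2ac·covariance of Z and S + 2bc·covariance of Y and S, with a = -4, b = 3, c = -6.
= 768 + 72 + 1476 + 264 + (-960) + (-360)
= 1260.

Var[A] = 1260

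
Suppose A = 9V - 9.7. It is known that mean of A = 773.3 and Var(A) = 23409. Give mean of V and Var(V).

mean of V = 87, Var(V) = 289

From A = 9V - 9.7: mean of A = a·mean of V + b, so mean of V = (mean of A − b)/a = (773.3 − (-9.7))/9 = 87.
Var(A) = a²·Var(V), so Var(V) = 23409/9² = 289.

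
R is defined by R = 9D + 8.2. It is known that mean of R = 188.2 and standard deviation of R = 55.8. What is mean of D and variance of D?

From R = 9D + 8.2: mean of R = a·mean of D + b, so mean of D = (mean of R − b)/a = (188.2 − 8.2)/9 = 20.
variance of R = 55.8² = 3113.64.
variance of R = a²·variance of D, so variance of D = 3113.64/9² = 38.44.

mean of D = 20, variance of D = 38.44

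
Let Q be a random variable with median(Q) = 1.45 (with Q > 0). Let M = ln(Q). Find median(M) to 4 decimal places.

ln(Q) is monotone on this domain, so median(M) = ln(1.45) ≈ 0.3716.

median(M) = 0.3716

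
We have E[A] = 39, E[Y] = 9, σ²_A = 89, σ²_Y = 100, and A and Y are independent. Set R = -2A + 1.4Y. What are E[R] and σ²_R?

E[R] = (-2)·E[A] + 1.4·E[Y] = (-2)·39 + 1.4·9 = -65.4.
σ²_R = a²·σ²_A + b²·σ²_Y + 2ab·covariance of A and Y with a = -2, b = 1.4.
Independence gives covariance of A and Y = 0.
= (-2)²·89 + 1.4²·100 + 2·(-2)·1.4·0
= 356 + 196 + 0 = 552.

E[R] = -65.4, σ²_R = 552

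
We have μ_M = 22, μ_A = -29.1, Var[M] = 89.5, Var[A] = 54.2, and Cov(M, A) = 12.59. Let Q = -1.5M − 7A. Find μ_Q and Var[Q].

μ_Q = (-1.5)·μ_M + (-7)·μ_A = (-1.5)·22 + (-7)·(-29.1) = 170.7.
Var[Q] = a²·Var[M] + b²·Var[A] + 2ab·Cov(M, A) with a = -1.5, b = -7.
= (-1.5)²·89.5 + (-7)²·54.2 + 2·(-1.5)·(-7)·12.59
= 201.375 + 2655.8 + 264.39 = 3121.565.

μ_Q = 170.7, Var[Q] = 3121.565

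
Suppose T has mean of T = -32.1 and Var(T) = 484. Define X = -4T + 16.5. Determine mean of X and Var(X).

X = -4T + 16.5 is linear with a = -4, b = 16.5.
mean of X = a·mean of T + b = (-4)·(-32.1) + 16.5 = 144.9.
Var(X) = a²·Var(T) = (-4)²·484 = 7744 (the additive constant 16.5 does not affect variance).

mean of X = 144.9, Var(X) = 7744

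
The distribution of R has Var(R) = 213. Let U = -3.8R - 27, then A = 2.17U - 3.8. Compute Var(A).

Var(A) = 14483.257908

Var(U) = (-3.8)²·213 = 3075.72.
Var(A) = 2.17²·3075.72 = 14483.257908.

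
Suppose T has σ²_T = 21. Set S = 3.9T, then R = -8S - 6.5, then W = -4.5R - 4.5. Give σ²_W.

σ²_S = 3.9²·21 = 319.41.
σ²_R = (-8)²·319.41 = 20442.24.
σ²_W = (-4.5)²·20442.24 = 413955.36.

σ²_W = 413955.36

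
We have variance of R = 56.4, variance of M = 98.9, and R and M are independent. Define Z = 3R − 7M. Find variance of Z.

variance of Z = 5353.7

variance of Z = a²·variance of R + b²·variance of M + 2ab·Cov(R, M) with a = 3, b = -7.
Independence gives Cov(R, M) = 0.
= 3²·56.4 + (-7)²·98.9 + 2·3·(-7)·0
= 507.6 + 4846.1 + 0 = 5353.7.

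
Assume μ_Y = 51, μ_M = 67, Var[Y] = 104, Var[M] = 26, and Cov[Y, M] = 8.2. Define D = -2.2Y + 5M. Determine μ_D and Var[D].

μ_D = (-2.2)·μ_Y + 5·μ_M = (-2.2)·51 + 5·67 = 222.8.
Var[D] = a²·Var[Y] + b²·Var[M] + 2ab·Cov[Y, M] with a = -2.2, b = 5.
= (-2.2)²·104 + 5²·26 + 2·(-2.2)·5·8.2
= 503.36 + 650 + (-180.4) = 972.96.

μ_D = 222.8, Var[D] = 972.96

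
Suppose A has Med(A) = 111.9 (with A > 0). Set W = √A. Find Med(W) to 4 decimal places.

Med(W) = 10.5783

√A is monotone on this domain, so Med(W) = √(111.9) ≈ 10.5783.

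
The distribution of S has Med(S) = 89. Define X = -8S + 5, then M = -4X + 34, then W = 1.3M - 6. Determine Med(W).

Med(W) = 3714.6

Med(X) = (-8)·89 + 5 = -707.
Med(M) = (-4)·(-707) + 34 = 2862.
Med(W) = 1.3·2862 + (-6) = 3714.6.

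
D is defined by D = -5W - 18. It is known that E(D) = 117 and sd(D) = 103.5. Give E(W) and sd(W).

From D = -5W - 18: E(D) = a·E(W) + b, so E(W) = (E(D) − b)/a = (117 − (-18))/(-5) = -27.
sd(D) = |a|·sd(W), so sd(W) = 103.5/|-5| = 20.7.

E(W) = -27, sd(W) = 20.7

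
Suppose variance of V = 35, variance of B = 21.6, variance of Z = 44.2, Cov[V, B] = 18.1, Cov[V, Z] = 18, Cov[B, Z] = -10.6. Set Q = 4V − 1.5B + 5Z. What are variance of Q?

variance of Q = 2375.4

variance of Q = a²·variance of V + b²·variance of B + c²·variance of Z + 2ab·Cov[V, B] + 2ac·Cov[V, Z] + 2bc·Cov[B, Z], with a = 4, b = -1.5, c = 5.
= 560 + 48.6 + 1105 + (-217.2) + 720 + 159
= 2375.4.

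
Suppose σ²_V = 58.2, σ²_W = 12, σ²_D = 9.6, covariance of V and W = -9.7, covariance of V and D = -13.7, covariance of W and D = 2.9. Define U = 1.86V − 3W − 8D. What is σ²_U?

σ²_U = a²·σ²_V + b²·σ²_W + c²·σ²_D + 2ab·covariance of V and W + 2ac·covariance of V and D + 2bc·covariance of W and D, with a = 1.86, b = -3, c = -8.
= 201.34872 + 108 + 614.4 + 108.252 + 407.712 + 139.2
= 1578.91272.

σ²_U = 1578.91272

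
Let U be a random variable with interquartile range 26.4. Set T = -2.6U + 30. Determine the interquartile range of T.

Under T = aU + b, IQR(T) = |a|·IQR(U) = |-2.6|·26.4 = 68.64 (shifts cancel; spread scales by |a|).

IQR(T) = 68.64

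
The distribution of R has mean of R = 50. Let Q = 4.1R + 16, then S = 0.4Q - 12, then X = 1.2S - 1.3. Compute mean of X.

mean of X = 90.38

mean of Q = 4.1·50 + 16 = 221.
mean of S = 0.4·221 + (-12) = 76.4.
mean of X = 1.2·76.4 + (-1.3) = 90.38.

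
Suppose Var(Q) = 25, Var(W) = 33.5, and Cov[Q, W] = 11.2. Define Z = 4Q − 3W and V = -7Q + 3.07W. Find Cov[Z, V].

Cov[Z, V] = -635.799

By bilinearity, Cov[Z, V] = ac·Var(Q) + bd·Var(W) + (ad+bc)·Cov[Q, W], with a=4, b=-3, c=-7, d=3.07.
ac·Var(Q) = 4·(-7)·25 = -700
bd·Var(W) = (-3)·3.07·33.5 = -308.535
(ad+bc)·Cov[Q, W] = (33.28)·11.2 = 372.736
Cov[Z, V] = -700 + (-308.535) + 372.736 = -635.799.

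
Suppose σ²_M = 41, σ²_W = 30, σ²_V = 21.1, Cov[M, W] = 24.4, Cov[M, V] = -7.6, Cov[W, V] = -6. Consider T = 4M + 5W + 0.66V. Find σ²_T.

σ²_T = a²·σ²_M + b²·σ²_W + c²·σ²_V + 2ab·Cov[M, W] + 2ac·Cov[M, V] + 2bc·Cov[W, V], with a = 4, b = 5, c = 0.66.
= 656 + 750 + 9.19116 + 976 + (-40.128) + (-39.6)
= 2311.46316.

σ²_T = 2311.46316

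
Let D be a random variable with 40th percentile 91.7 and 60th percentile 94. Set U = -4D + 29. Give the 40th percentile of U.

40th percentile of U = -347

Since a = -4 < 0 the transformation is decreasing, reversing order: the 40th percentile of U corresponds to the 60th percentile of D.
So P_{40}(U) = a·P_{60}(D) + b = (-4)·94 + 29 = -347.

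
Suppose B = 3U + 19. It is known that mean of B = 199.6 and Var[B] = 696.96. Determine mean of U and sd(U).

From B = 3U + 19: mean of B = a·mean of U + b, so mean of U = (mean of B − b)/a = (199.6 − 19)/3 = 60.2.
sd(B) = √696.96 = 26.4.
sd(B) = |a|·sd(U), so sd(U) = 26.4/|3| = 8.8.

mean of U = 60.2, sd(U) = 8.8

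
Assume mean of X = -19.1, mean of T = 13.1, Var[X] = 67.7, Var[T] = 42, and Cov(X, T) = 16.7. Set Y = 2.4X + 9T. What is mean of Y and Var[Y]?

mean of Y = 2.4·mean of X + 9·mean of T = 2.4·(-19.1) + 9·13.1 = 72.06.
Var[Y] = a²·Var[X] + b²·Var[T] + 2ab·Cov(X, T) with a = 2.4, b = 9.
= 2.4²·67.7 + 9²·42 + 2·2.4·9·16.7
= 389.952 + 3402 + 721.44 = 4513.392.

mean of Y = 72.06, Var[Y] = 4513.392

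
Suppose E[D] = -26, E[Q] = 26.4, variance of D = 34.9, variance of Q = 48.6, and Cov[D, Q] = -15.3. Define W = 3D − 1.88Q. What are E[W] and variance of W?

E[W] = 3·E[D] + (-1.88)·E[Q] = 3·(-26) + (-1.88)·26.4 = -127.632.
variance of W = a²·variance of D + b²·variance of Q + 2ab·Cov[D, Q] with a = 3, b = -1.88.
= 3²·34.9 + (-1.88)²·48.6 + 2·3·(-1.88)·(-15.3)
= 314.1 + 171.77184 + 172.584 = 658.45584.

E[W] = -127.632, variance of W = 658.45584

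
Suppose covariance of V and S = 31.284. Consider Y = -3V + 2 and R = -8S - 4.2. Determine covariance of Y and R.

covariance of Y and R = 750.816

covariance of Y and R = a·c·covariance of V and S = (-3)·(-8)·31.284 = 750.816. Additive constants drop out.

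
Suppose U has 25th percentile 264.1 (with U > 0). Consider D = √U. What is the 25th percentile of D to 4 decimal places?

√U is increasing, so P_{25}(D) = g(P_{25}(U)) ≈ 16.2512.

25th percentile of D = 16.2512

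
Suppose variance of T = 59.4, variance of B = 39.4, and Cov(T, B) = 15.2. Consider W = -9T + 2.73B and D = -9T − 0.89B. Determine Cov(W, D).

Cov(W, D) = 4463.95782

By bilinearity, Cov(W, D) = ac·variance of T + bd·variance of B + (ad+bc)·Cov(T, B), with a=-9, b=2.73, c=-9, d=-0.89.
ac·variance of T = (-9)·(-9)·59.4 = 4811.4
bd·variance of B = 2.73·(-0.89)·39.4 = -95.73018
(ad+bc)·Cov(T, B) = (-16.56)·15.2 = -251.712
Cov(W, D) = 4811.4 + (-95.73018) + (-251.712) = 4463.95782.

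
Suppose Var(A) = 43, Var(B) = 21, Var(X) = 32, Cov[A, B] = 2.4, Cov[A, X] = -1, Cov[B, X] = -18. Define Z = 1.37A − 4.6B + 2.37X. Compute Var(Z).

Var(Z) = a²·Var(A) + b²·Var(B) + c²·Var(X) + 2ab·Cov[A, B] + 2ac·Cov[A, X] + 2bc·Cov[B, X], with a = 1.37, b = -4.6, c = 2.37.
= 80.7067 + 444.36 + 179.7408 + (-30.2496) + (-6.4938) + 392.472
= 1060.5361.

Var(Z) = 1060.5361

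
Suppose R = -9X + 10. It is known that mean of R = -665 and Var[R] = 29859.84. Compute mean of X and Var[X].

mean of X = 75, Var[X] = 368.64

From R = -9X + 10: mean of R = a·mean of X + b, so mean of X = (mean of R − b)/a = (-665 − 10)/(-9) = 75.
Var[R] = a²·Var[X], so Var[X] = 29859.84/(-9)² = 368.64.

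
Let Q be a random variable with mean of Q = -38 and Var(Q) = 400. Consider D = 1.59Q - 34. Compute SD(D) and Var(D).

D = 1.59Q - 34 is linear with a = 1.59, b = -34.
SD(Q) = √400 = 20.
SD(D) = |a|·SD(Q) = |1.59|·20 = 31.8.
Var(D) = a²·Var(Q) = 1.59²·400 = 1011.24 (the additive constant -34 does not affect variance).

SD(D) = 31.8, Var(D) = 1011.24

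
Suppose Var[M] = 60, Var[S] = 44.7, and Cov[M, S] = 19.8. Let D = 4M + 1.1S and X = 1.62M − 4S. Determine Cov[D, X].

Cov[D, X] = -89.3964

By bilinearity, Cov[D, X] = ac·Var[M] + bd·Var[S] + (ad+bc)·Cov[M, S], with a=4, b=1.1, c=1.62, d=-4.
ac·Var[M] = 4·1.62·60 = 388.8
bd·Var[S] = 1.1·(-4)·44.7 = -196.68
(ad+bc)·Cov[M, S] = (-14.218)·19.8 = -281.5164
Cov[D, X] = 388.8 + (-196.68) + (-281.5164) = -89.3964.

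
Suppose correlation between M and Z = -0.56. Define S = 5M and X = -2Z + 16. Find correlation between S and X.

Linear rescalings preserve |correlation|; the slopes 5 and -2 have opposite signs, so the correlation flips sign: correlation between S and X = −correlation between M and Z = 0.56.

correlation between S and X = 0.56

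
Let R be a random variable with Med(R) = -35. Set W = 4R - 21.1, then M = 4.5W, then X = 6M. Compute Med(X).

Med(X) = -4349.7

Med(W) = 4·(-35) + (-21.1) = -161.1.
Med(M) = 4.5·(-161.1) = -724.95.
Med(X) = 6·(-724.95) = -4349.7.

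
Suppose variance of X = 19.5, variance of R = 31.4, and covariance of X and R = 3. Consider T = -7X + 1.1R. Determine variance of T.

variance of T = a²·variance of X + b²·variance of R + 2ab·covariance of X and R with a = -7, b = 1.1.
= (-7)²·19.5 + 1.1²·31.4 + 2·(-7)·1.1·3
= 955.5 + 37.994 + (-46.2) = 947.294.

variance of T = 947.294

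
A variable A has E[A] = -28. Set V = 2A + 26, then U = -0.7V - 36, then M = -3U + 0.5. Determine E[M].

E[M] = 45.5

E[V] = 2·(-28) + 26 = -30.
E[U] = (-0.7)·(-30) + (-36) = -15.
E[M] = (-3)·(-15) + 0.5 = 45.5.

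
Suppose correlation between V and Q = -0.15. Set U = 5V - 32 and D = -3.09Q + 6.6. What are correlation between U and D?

correlation between U and D = 0.15

Linear rescalings preserve |correlation|; the slopes 5 and -3.09 have opposite signs, so the correlation flips sign: correlation between U and D = −correlation between V and Q = 0.15.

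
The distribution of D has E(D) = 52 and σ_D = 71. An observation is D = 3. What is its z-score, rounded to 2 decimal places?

z = (D − E(D)) / σ_D = (3 − 52) / 71 ≈ -0.69.

z = -0.69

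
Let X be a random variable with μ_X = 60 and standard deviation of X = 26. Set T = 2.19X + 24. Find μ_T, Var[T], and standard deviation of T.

μ_T = 155.4, Var[T] = 3242.1636, standard deviation of T = 56.94

T = 2.19X + 24 is linear with a = 2.19, b = 24.
μ_T = a·μ_X + b = 2.19·60 + 24 = 155.4.
Var[X] = 26² = 676.
Var[T] = a²·Var[X] = 2.19²·676 = 3242.1636 (the additive constant 24 does not affect variance).
standard deviation of T = |a|·standard deviation of X = |2.19|·26 = 56.94.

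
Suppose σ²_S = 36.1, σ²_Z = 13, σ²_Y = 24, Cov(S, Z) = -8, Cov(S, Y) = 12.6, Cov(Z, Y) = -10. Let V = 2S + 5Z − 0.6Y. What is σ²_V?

σ²_V = 347.8

σ²_V = a²·σ²_S + b²·σ²_Z + c²·σ²_Y + 2ab·Cov(S, Z) + 2ac·Cov(S, Y) + 2bc·Cov(Z, Y), with a = 2, b = 5, c = -0.6.
= 144.4 + 325 + 8.64 + (-160) + (-30.24) + 60
= 347.8.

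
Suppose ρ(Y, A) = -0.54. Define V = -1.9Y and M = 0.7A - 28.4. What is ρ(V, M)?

ρ(V, M) = 0.54

Linear rescalings preserve |correlation|; the slopes -1.9 and 0.7 have opposite signs, so the correlation flips sign: ρ(V, M) = −ρ(Y, A) = 0.54.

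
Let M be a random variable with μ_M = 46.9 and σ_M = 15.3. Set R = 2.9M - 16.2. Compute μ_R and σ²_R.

μ_R = 119.81, σ²_R = 1968.6969

R = 2.9M - 16.2 is linear with a = 2.9, b = -16.2.
μ_R = a·μ_M + b = 2.9·46.9 + (-16.2) = 119.81.
σ²_M = 15.3² = 234.09.
σ²_R = a²·σ²_M = 2.9²·234.09 = 1968.6969 (the additive constant -16.2 does not affect variance).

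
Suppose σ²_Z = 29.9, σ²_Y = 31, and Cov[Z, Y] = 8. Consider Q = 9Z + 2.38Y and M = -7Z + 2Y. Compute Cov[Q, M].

Cov[Q, M] = -1725.42

By bilinearity, Cov[Q, M] = ac·σ²_Z + bd·σ²_Y + (ad+bc)·Cov[Z, Y], with a=9, b=2.38, c=-7, d=2.
ac·σ²_Z = 9·(-7)·29.9 = -1883.7
bd·σ²_Y = 2.38·2·31 = 147.56
(ad+bc)·Cov[Z, Y] = (1.34)·8 = 10.72
Cov[Q, M] = -1883.7 + 147.56 + 10.72 = -1725.42.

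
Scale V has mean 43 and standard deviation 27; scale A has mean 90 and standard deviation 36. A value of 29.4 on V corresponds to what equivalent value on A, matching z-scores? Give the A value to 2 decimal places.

z = (29.4 − 43)/27 ≈ -0.5037.
A = 90 + z·36 = 90 + (29.4 − 43)·36/27 ≈ 71.87.

A = 71.87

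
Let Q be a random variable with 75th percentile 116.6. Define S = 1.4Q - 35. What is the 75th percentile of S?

75th percentile of S = 128.24

Since a = 1.4 > 0 the transformation is increasing, so the 75th percentile of S = a·(P_{75} of Q) + b = 1.4·116.6 + (-35) = 128.24.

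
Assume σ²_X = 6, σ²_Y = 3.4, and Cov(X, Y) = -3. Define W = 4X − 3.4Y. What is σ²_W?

σ²_W = a²·σ²_X + b²·σ²_Y + 2ab·Cov(X, Y) with a = 4, b = -3.4.
= 4²·6 + (-3.4)²·3.4 + 2·4·(-3.4)·(-3)
= 96 + 39.304 + 81.6 = 216.904.

σ²_W = 216.904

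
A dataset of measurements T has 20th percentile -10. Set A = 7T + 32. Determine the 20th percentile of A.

Since a = 7 > 0 the transformation is increasing, so the 20th percentile of A = a·(P_{20} of T) + b = 7·(-10) + 32 = -38.

20th percentile of A = -38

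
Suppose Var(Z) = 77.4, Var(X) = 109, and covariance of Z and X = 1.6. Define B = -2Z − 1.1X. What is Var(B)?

Var(B) = a²·Var(Z) + b²·Var(X) + 2ab·covariance of Z and X with a = -2, b = -1.1.
= (-2)²·77.4 + (-1.1)²·109 + 2·(-2)·(-1.1)·1.6
= 309.6 + 131.89 + 7.04 = 448.53.

Var(B) = 448.53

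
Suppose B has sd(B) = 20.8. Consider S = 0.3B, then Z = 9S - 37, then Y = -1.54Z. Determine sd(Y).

sd(Y) = 86.4864

sd(S) = |0.3|·20.8 = 6.24.
sd(Z) = |9|·6.24 = 56.16.
sd(Y) = |-1.54|·56.16 = 86.4864.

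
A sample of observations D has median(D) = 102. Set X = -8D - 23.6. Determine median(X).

median(X) = -839.6

A linear map preserves order up to sign, so median(X) = a·median(D) + b = (-8)·102 + (-23.6) = -839.6.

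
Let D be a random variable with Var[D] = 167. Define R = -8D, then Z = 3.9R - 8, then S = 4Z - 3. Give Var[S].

Var[S] = 2601031.68

Var[R] = (-8)²·167 = 10688.
Var[Z] = 3.9²·10688 = 162564.48.
Var[S] = 4²·162564.48 = 2601031.68.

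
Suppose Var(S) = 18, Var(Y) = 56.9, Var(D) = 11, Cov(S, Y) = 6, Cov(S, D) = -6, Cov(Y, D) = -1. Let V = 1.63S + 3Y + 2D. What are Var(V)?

Var(V) = a²·Var(S) + b²·Var(Y) + c²·Var(D) + 2ab·Cov(S, Y) + 2ac·Cov(S, D) + 2bc·Cov(Y, D), with a = 1.63, b = 3, c = 2.
= 47.8242 + 512.1 + 44 + 58.68 + (-39.12) + (-12)
= 611.4842.

Var(V) = 611.4842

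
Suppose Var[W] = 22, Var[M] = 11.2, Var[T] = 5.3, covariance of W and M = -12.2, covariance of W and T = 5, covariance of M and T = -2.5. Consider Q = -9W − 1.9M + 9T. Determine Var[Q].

Var[Q] = 1109.992

Var[Q] = a²·Var[W] + b²·Var[M] + c²·Var[T] + 2ab·covariance of W and M + 2ac·covariance of W and T + 2bc·covariance of M and T, with a = -9, b = -1.9, c = 9.
= 1782 + 40.432 + 429.3 + (-417.24) + (-810) + 85.5
= 1109.992.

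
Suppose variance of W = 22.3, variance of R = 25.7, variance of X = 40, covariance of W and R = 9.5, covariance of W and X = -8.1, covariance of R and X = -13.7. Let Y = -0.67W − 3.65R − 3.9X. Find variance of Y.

variance of Y = a²·variance of W + b²·variance of R + c²·variance of X + 2ab·covariance of W and R + 2ac·covariance of W and X + 2bc·covariance of R and X, with a = -0.67, b = -3.65, c = -3.9.
= 10.01047 + 342.38825 + 608.4 + 46.4645 + (-42.3306) + (-390.039)
= 574.89362.

variance of Y = 574.89362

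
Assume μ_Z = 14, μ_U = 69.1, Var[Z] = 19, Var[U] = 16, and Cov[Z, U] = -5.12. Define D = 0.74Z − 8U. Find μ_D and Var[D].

μ_D = 0.74·μ_Z + (-8)·μ_U = 0.74·14 + (-8)·69.1 = -542.44.
Var[D] = a²·Var[Z] + b²·Var[U] + 2ab·Cov[Z, U] with a = 0.74, b = -8.
= 0.74²·19 + (-8)²·16 + 2·0.74·(-8)·(-5.12)
= 10.4044 + 1024 + 60.6208 = 1095.0252.

μ_D = -542.44, Var[D] = 1095.0252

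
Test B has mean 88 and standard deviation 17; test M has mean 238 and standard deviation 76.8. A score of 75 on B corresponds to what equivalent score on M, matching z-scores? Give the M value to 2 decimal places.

M = 179.27

z = (75 − 88)/17 ≈ -0.7647.
M = 238 + z·76.8 = 238 + (75 − 88)·76.8/17 ≈ 179.27.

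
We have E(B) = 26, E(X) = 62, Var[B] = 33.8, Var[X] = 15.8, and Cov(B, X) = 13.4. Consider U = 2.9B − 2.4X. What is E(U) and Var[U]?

E(U) = -73.4, Var[U] = 188.738

E(U) = 2.9·E(B) + (-2.4)·E(X) = 2.9·26 + (-2.4)·62 = -73.4.
Var[U] = a²·Var[B] + b²·Var[X] + 2ab·Cov(B, X) with a = 2.9, b = -2.4.
= 2.9²·33.8 + (-2.4)²·15.8 + 2·2.9·(-2.4)·13.4
= 284.258 + 91.008 + (-186.528) = 188.738.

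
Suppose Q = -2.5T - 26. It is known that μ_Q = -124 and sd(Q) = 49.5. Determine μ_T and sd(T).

μ_T = 39.2, sd(T) = 19.8

From Q = -2.5T - 26: μ_Q = a·μ_T + b, so μ_T = (μ_Q − b)/a = (-124 − (-26))/(-2.5) = 39.2.
sd(Q) = |a|·sd(T), so sd(T) = 49.5/|-2.5| = 19.8.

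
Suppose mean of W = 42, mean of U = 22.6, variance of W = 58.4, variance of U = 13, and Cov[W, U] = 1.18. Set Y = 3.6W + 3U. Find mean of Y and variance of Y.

mean of Y = 219, variance of Y = 899.352

mean of Y = 3.6·mean of W + 3·mean of U = 3.6·42 + 3·22.6 = 219.
variance of Y = a²·variance of W + b²·variance of U + 2ab·Cov[W, U] with a = 3.6, b = 3.
= 3.6²·58.4 + 3²·13 + 2·3.6·3·1.18
= 756.864 + 117 + 25.488 = 899.352.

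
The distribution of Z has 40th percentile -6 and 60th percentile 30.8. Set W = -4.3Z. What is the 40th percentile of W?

Since a = -4.3 < 0 the transformation is decreasing, reversing order: the 40th percentile of W corresponds to the 60th percentile of Z.
So P_{40}(W) = a·P_{60}(Z) + b = (-4.3)·30.8 = -132.44.

40th percentile of W = -132.44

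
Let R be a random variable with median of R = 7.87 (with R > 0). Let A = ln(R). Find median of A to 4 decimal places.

median of A = 2.0631

ln(R) is monotone on this domain, so median of A = ln(7.87) ≈ 2.0631.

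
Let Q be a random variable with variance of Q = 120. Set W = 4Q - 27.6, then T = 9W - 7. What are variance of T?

variance of T = 155520

variance of W = 4²·120 = 1920.
variance of T = 9²·1920 = 155520.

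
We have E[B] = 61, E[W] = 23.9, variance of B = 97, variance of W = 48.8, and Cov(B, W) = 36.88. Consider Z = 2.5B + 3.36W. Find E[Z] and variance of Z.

E[Z] = 232.804, variance of Z = 1776.76648

E[Z] = 2.5·E[B] + 3.36·E[W] = 2.5·61 + 3.36·23.9 = 232.804.
variance of Z = a²·variance of B + b²·variance of W + 2ab·Cov(B, W) with a = 2.5, b = 3.36.
= 2.5²·97 + 3.36²·48.8 + 2·2.5·3.36·36.88
= 606.25 + 550.93248 + 619.584 = 1776.76648.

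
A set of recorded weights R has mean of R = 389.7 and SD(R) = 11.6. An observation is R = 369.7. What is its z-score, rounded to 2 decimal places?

z = (R − mean of R) / SD(R) = (369.7 − 389.7) / 11.6 ≈ -1.72.

z = -1.72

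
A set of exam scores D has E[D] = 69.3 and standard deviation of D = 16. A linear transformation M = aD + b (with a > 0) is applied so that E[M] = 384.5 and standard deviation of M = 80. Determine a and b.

standard deviation of M = a·standard deviation of D (a > 0), so a = 80/16 = 5.
E[M] = a·E[D] + b, so b = 384.5 − 5·69.3 = 38.

a = 5, b = 38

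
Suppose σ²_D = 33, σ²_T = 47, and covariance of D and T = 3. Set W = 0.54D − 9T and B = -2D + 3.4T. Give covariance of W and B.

covariance of W and B = -1414.332

By bilinearity, covariance of W and B = ac·σ²_D + bd·σ²_T + (ad+bc)·covariance of D and T, with a=0.54, b=-9, c=-2, d=3.4.
ac·σ²_D = 0.54·(-2)·33 = -35.64
bd·σ²_T = (-9)·3.4·47 = -1438.2
(ad+bc)·covariance of D and T = (19.836)·3 = 59.508
covariance of W and B = -35.64 + (-1438.2) + 59.508 = -1414.332.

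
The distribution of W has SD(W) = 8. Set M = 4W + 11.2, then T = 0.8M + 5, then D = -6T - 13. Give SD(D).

SD(M) = |4|·8 = 32.
SD(T) = |0.8|·32 = 25.6.
SD(D) = |-6|·25.6 = 153.6.

SD(D) = 153.6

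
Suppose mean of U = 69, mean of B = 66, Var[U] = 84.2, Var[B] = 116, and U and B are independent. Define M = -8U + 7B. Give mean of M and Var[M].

mean of M = (-8)·mean of U + 7·mean of B = (-8)·69 + 7·66 = -90.
Var[M] = a²·Var[U] + b²·Var[B] + 2ab·covariance of U and B with a = -8, b = 7.
Independence gives covariance of U and B = 0.
= (-8)²·84.2 + 7²·116 + 2·(-8)·7·0
= 5388.8 + 5684 + 0 = 11072.8.

mean of M = -90, Var[M] = 11072.8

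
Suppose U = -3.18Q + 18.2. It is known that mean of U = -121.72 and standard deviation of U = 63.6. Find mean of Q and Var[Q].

mean of Q = 44, Var[Q] = 400

From U = -3.18Q + 18.2: mean of U = a·mean of Q + b, so mean of Q = (mean of U − b)/a = (-121.72 − 18.2)/(-3.18) = 44.
Var[U] = 63.6² = 4044.96.
Var[U] = a²·Var[Q], so Var[Q] = 4044.96/(-3.18)² = 400.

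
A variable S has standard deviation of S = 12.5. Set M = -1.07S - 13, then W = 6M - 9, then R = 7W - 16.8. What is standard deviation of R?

standard deviation of R = 561.75

standard deviation of M = |-1.07|·12.5 = 13.375.
standard deviation of W = |6|·13.375 = 80.25.
standard deviation of R = |7|·80.25 = 561.75.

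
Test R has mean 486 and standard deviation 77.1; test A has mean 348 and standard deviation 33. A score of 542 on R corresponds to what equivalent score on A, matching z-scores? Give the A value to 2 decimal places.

A = 371.97

z = (542 − 486)/77.1 ≈ 0.7263.
A = 348 + z·33 = 348 + (542 − 486)·33/77.1 ≈ 371.97.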